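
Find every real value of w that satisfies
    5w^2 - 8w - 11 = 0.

w = -0.8852 or w = 2.4852

Discriminant: (-8)^2 - 4*5*(-11) = 284.
Quadratic formula: w = (8 +/- sqrt(284)) / 10.
So w = 4/5 + sqrt(71)/5 ~= 2.4852 or w = 4/5 - sqrt(71)/5 ~= -0.8852.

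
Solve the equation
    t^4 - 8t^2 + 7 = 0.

Let u = t^2. The equation becomes u^2 - 8u + 7 = 0.
Factor: (u - 7)(u - 1) = 0, so u = 7 or u = 1.
t^2 = 7 gives t = +/-sqrt(7) ~= +/-2.6458.
t^2 = 1 gives t = +/-1.

t = -2.6458 or t = -1 or t = 1 or t = 2.6458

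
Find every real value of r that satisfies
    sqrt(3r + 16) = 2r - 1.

r = 3

Square both sides: 3r + 16 = (2r - 1)^2.
Expand and rearrange: 4r^2 - 7r - 15 = 0.
Solving gives r = 3 or r = -1.25.
Check each candidate in the original equation:
  r = 3: sqrt(25) = 5, while 2r - 1 = 5 — valid.
  r = -1.25: sqrt(12.25) = 3.5, while 2r - 1 = -3.5 — extraneous.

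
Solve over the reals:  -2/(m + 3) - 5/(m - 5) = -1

Multiply both sides by (m + 3)(m - 5):
-2(m - 5) - 5(m + 3) = -(m + 3)(m - 5).
Expand and collect terms: -m^2 + 9m + 20 = 0.
By the quadratic formula, m = (-9 +/- sqrt(161)) / -2, so m ~= -1.8443 or m ~= 10.8443.
Neither value makes a denominator zero (m != -3, m != 5), so both are valid.

m = -1.8443 or m = 10.8443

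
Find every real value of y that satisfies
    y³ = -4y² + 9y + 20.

y = -5 or y = -1.5616 or y = 2.5616

Rearrange: y³ + 4y² - 9y - 20 = 0.
Possible rational roots are divisors of -20. Testing y = -5 gives 0, so (y + 5) is a factor.
Divide: y³ + 4y² - 9y - 20 = (y + 5)(y² - y - 4).
Apply the quadratic formula to y² - y - 4 = 0: y = (1 ± √17)/2, i.e. y ≈ 2.5616 or y ≈ -1.5616.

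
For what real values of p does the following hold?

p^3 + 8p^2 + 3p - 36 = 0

p = -6.772 or p = -3 or p = 1.772

Possible rational roots are divisors of -36. Testing p = -3 gives 0, so (p + 3) is a factor.
Divide: p^3 + 8p^2 + 3p - 36 = (p + 3)(p^2 + 5p - 12).
Apply the quadratic formula to p^2 + 5p - 12 = 0: p = (-5 +/- sqrt(73))/2, i.e. p ~= 1.772 or p ~= -6.772.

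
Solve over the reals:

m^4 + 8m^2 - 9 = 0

m = -1 or m = 1

Let u = m^2. The equation becomes u^2 + 8u - 9 = 0.
Factor: (u - 1)(u + 9) = 0, so u = 1 or u = -9.
m^2 = 1 gives m = +/-1.
m^2 = -9 < 0 has no real solution.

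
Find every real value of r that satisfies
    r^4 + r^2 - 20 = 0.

Let u = r^2. The equation becomes u^2 + u - 20 = 0.
Factor: (u - 4)(u + 5) = 0, so u = 4 or u = -5.
r^2 = 4 gives r = +/-2.
r^2 = -5 < 0 has no real solution.

r = -2 or r = 2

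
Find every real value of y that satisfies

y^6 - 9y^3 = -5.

Let u = y^3. The equation becomes u^2 - 9u + 5 = 0.
By the quadratic formula, u = sqrt(61)/2 + 9/2 or u = 9/2 - sqrt(61)/2.
y^3 = sqrt(61)/2 + 9/2 gives y = (sqrt(61)/2 + 9/2)^(1/3) ~= 2.0332.
y^3 = 9/2 - sqrt(61)/2 gives y = (9/2 - sqrt(61)/2)^(1/3) ~= 0.841.

y = 0.841 or y = 2.0332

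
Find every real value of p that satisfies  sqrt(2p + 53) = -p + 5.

p = -2

Square both sides: 2p + 53 = (-p + 5)^2.
Expand and rearrange: p^2 - 12p - 28 = 0.
Solving gives p = 14 or p = -2.
Check each candidate in the original equation:
  p = 14: sqrt(81) = 9, while -p + 5 = -9 — extraneous.
  p = -2: sqrt(49) = 7, while -p + 5 = 7 — valid.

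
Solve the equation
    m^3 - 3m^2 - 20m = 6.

m = -3 or m = -0.3166 or m = 6.3166

Rearrange: m^3 - 3m^2 - 20m - 6 = 0.
Possible rational roots are divisors of -6. Testing m = -3 gives 0, so (m + 3) is a factor.
Divide: m^3 - 3m^2 - 20m - 6 = (m + 3)(m^2 - 6m - 2).
Apply the quadratic formula to m^2 - 6m - 2 = 0: m = (6 +/- sqrt(44))/2, i.e. m ~= 6.3166 or m ~= -0.3166.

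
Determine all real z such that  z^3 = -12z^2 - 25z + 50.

z = -8.217 or z = -5 or z = 1.217

Rearrange: z^3 + 12z^2 + 25z - 50 = 0.
Possible rational roots are divisors of -50. Testing z = -5 gives 0, so (z + 5) is a factor.
Divide: z^3 + 12z^2 + 25z - 50 = (z + 5)(z^2 + 7z - 10).
Apply the quadratic formula to z^2 + 7z - 10 = 0: z = (-7 +/- sqrt(89))/2, i.e. z ~= 1.217 or z ~= -8.217.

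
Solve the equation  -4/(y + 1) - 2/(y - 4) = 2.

y = -3.3166 or y = 3.3166

Multiply both sides by (y + 1)(y - 4):
-4(y - 4) - 2(y + 1) = 2(y + 1)(y - 4).
Expand and collect terms: 2y^2 - 22 = 0.
By the quadratic formula, y = (0 +/- sqrt(176)) / 4, so y ~= 3.3166 or y ~= -3.3166.
Neither value makes a denominator zero (y != -1, y != 4), so both are valid.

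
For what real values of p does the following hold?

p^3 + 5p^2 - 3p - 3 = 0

Possible rational roots are divisors of -3. Testing p = 1 gives 0, so (p - 1) is a factor.
Divide: p^3 + 5p^2 - 3p - 3 = (p - 1)(p^2 + 6p + 3).
Apply the quadratic formula to p^2 + 6p + 3 = 0: p = (-6 +/- sqrt(24))/2, i.e. p ~= -0.5505 or p ~= -5.4495.

p = -5.4495 or p = -0.5505 or p = 1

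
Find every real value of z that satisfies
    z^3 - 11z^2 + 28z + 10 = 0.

Possible rational roots are divisors of 10. Testing z = 5 gives 0, so (z - 5) is a factor.
Divide: z^3 - 11z^2 + 28z + 10 = (z - 5)(z^2 - 6z - 2).
Apply the quadratic formula to z^2 - 6z - 2 = 0: z = (6 +/- sqrt(44))/2, i.e. z ~= 6.3166 or z ~= -0.3166.

z = -0.3166 or z = 5 or z = 6.3166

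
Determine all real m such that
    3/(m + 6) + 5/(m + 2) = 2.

m = -5.1623 or m = 1.1623

Multiply both sides by (m + 6)(m + 2):
3(m + 2) + 5(m + 6) = 2(m + 6)(m + 2).
Expand and collect terms: 2m^2 + 8m - 12 = 0.
By the quadratic formula, m = (-8 +/- sqrt(160)) / 4, so m ~= 1.1623 or m ~= -5.1623.
Neither value makes a denominator zero (m != -6, m != -2), so both are valid.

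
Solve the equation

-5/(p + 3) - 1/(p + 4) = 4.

Multiply both sides by (p + 3)(p + 4):
-5(p + 4) - (p + 3) = 4(p + 3)(p + 4).
Expand and collect terms: 4p² + 34p + 71 = 0.
By the quadratic formula, p = (-34 ± √20) / 8, so p ≈ -3.691 or p ≈ -4.809.
Neither value makes a denominator zero (p ≠ -3, p ≠ -4), so both are valid.

p = -4.809 or p = -3.691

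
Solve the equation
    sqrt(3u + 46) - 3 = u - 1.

Isolate the radical: sqrt(3u + 46) = u + 2.
Square both sides: 3u + 46 = (u + 2)^2.
Expand and rearrange: u^2 + u - 42 = 0.
Solving gives u = 6 or u = -7.
Check each candidate in the original equation:
  u = 6: sqrt(64) = 8, while u + 2 = 8 — valid.
  u = -7: sqrt(25) = 5, while u + 2 = -5 — extraneous.

u = 6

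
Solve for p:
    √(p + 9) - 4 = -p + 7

Isolate the radical: √(p + 9) = -p + 11.
Square both sides: p + 9 = (-p + 11)².
Expand and rearrange: p² - 23p + 112 = 0.
Solving gives p = 16 or p = 7.
Check each candidate in the original equation:
  p = 16: √(25) = 5, while -p + 11 = -5 — extraneous.
  p = 7: √(16) = 4, while -p + 11 = 4 — valid.

p = 7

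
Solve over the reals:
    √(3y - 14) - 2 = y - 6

Isolate the radical: √(3y - 14) = y - 4.
Square both sides: 3y - 14 = (y - 4)².
Expand and rearrange: y² - 11y + 30 = 0.
Solving gives y = 6 or y = 5.
Check each candidate in the original equation:
  y = 6: √(4) = 2, while y - 4 = 2 — valid.
  y = 5: √(1) = 1, while y - 4 = 1 — valid.

y = 5 or y = 6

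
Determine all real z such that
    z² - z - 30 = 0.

Factor: (z + 5)(z - 6) = 0.
So z = -5 or z = 6.

z = -5 or z = 6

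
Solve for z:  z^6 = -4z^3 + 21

z = -1.9129 or z = 1.4422

Let u = z^3. The equation becomes u^2 + 4u - 21 = 0.
Factor: (u + 7)(u - 3) = 0, so u = -7 or u = 3.
z^3 = -7 gives z = -(7)^(1/3) ~= -1.9129.
z^3 = 3 gives z = (3)^(1/3) ~= 1.4422.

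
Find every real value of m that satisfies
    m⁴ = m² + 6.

Let u = m². The equation becomes u² - u - 6 = 0.
Factor: (u - 3)(u + 2) = 0, so u = 3 or u = -2.
m² = 3 gives m = ±√(3) ≈ ±1.7321.
m² = -2 < 0 has no real solution.

m = -1.7321 or m = 1.7321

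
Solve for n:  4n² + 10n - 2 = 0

Discriminant: (10)² − 4·4·(-2) = 132.
Quadratic formula: n = (-10 ± √132) / 8.
So n = -5/4 + √(33)/4 ≈ 0.1861 or n = -√(33)/4 - 5/4 ≈ -2.6861.

n = -2.6861 or n = 0.1861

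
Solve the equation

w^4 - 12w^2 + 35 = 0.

w = -2.6458 or w = -2.2361 or w = 2.2361 or w = 2.6458

Let u = w^2. The equation becomes u^2 - 12u + 35 = 0.
Factor: (u - 5)(u - 7) = 0, so u = 5 or u = 7.
w^2 = 5 gives w = +/-sqrt(5) ~= +/-2.2361.
w^2 = 7 gives w = +/-sqrt(7) ~= +/-2.6458.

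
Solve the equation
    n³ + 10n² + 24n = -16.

n = -6.8284 or n = -2 or n = -1.1716

Rearrange: n³ + 10n² + 24n + 16 = 0.
Possible rational roots are divisors of 16. Testing n = -2 gives 0, so (n + 2) is a factor.
Divide: n³ + 10n² + 24n + 16 = (n + 2)(n² + 8n + 8).
Apply the quadratic formula to n² + 8n + 8 = 0: n = (-8 ± √32)/2, i.e. n ≈ -1.1716 or n ≈ -6.8284.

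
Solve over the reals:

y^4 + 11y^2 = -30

Let u = y^2. The equation becomes u^2 + 11u + 30 = 0.
Factor: (u + 6)(u + 5) = 0, so u = -6 or u = -5.
y^2 = -6 < 0 has no real solution.
y^2 = -5 < 0 has no real solution.

No real solutions.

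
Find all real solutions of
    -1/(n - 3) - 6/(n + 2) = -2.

n = 0.5 or n = 4

Multiply both sides by (n - 3)(n + 2):
-(n + 2) - 6(n - 3) = -2(n - 3)(n + 2).
Expand and collect terms: -2n² + 9n - 4 = 0.
Factor or apply the quadratic formula: n = 0.5 or n = 4.
Neither value makes a denominator zero (n ≠ 3, n ≠ -2), so both are valid.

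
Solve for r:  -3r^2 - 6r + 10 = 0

Discriminant: (-6)^2 - 4*(-3)*10 = 156.
Quadratic formula: r = (6 +/- sqrt(156)) / (-6).
So r = -sqrt(39)/3 - 1 ~= -3.0817 or r = -1 + sqrt(39)/3 ~= 1.0817.

r = -3.0817 or r = 1.0817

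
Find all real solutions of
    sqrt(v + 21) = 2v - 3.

Square both sides: v + 21 = (2v - 3)^2.
Expand and rearrange: 4v^2 - 13v - 12 = 0.
Solving gives v = 4 or v = -0.75.
Check each candidate in the original equation:
  v = 4: sqrt(25) = 5, while 2v - 3 = 5 — valid.
  v = -0.75: sqrt(20.25) = 4.5, while 2v - 3 = -4.5 — extraneous.

v = 4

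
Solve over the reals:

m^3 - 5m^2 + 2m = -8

Rearrange: m^3 - 5m^2 + 2m + 8 = 0.
Possible rational roots are divisors of 8. Testing m = -1 gives 0, so (m + 1) is a factor.
Divide: m^3 - 5m^2 + 2m + 8 = (m + 1)(m^2 - 6m + 8).
Factor the quadratic: m = 4 or m = 2.

m = -1 or m = 2 or m = 4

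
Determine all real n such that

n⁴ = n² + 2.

Let u = n². The equation becomes u² - u - 2 = 0.
Factor: (u - 2)(u + 1) = 0, so u = 2 or u = -1.
n² = 2 gives n = ±√(2) ≈ ±1.4142.
n² = -1 < 0 has no real solution.

n = -1.4142 or n = 1.4142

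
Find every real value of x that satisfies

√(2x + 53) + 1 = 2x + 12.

x = -2

Isolate the radical: √(2x + 53) = 2x + 11.
Square both sides: 2x + 53 = (2x + 11)².
Expand and rearrange: 4x² + 42x + 68 = 0.
Solving gives x = -2 or x = -8.5.
Check each candidate in the original equation:
  x = -2: √(49) = 7, while 2x + 11 = 7 — valid.
  x = -8.5: √(36) = 6, while 2x + 11 = -6 — extraneous.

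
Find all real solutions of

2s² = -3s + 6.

s = -2.6375 or s = 1.1375

Rearrange to standard form: 2s² + 3s - 6 = 0.
Discriminant: (3)² − 4·2·(-6) = 57.
Quadratic formula: s = (-3 ± √57) / 4.
So s = -3/4 + √(57)/4 ≈ 1.1375 or s = -√(57)/4 - 3/4 ≈ -2.6375.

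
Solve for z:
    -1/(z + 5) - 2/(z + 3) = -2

Multiply both sides by (z + 5)(z + 3):
-(z + 3) - 2(z + 5) = -2(z + 5)(z + 3).
Expand and collect terms: -2z^2 - 13z - 17 = 0.
By the quadratic formula, z = (13 +/- sqrt(33)) / -4, so z ~= -4.6861 or z ~= -1.8139.
Neither value makes a denominator zero (z != -5, z != -3), so both are valid.

z = -4.6861 or z = -1.8139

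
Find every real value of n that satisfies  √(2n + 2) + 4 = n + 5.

n = -1 or n = 1

Isolate the radical: √(2n + 2) = n + 1.
Square both sides: 2n + 2 = (n + 1)².
Expand and rearrange: n² - 1 = 0.
Solving gives n = 1 or n = -1.
Check each candidate in the original equation:
  n = 1: √(4) = 2, while n + 1 = 2 — valid.
  n = -1: √(0) = 0, while n + 1 = 0 — valid.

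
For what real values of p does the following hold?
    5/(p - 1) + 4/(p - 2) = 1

Multiply both sides by (p - 1)(p - 2):
5(p - 2) + 4(p - 1) = (p - 1)(p - 2).
Expand and collect terms: p^2 - 12p + 16 = 0.
By the quadratic formula, p = (12 +/- sqrt(80)) / 2, so p ~= 10.4721 or p ~= 1.5279.
Neither value makes a denominator zero (p != 1, p != 2), so both are valid.

p = 1.5279 or p = 10.4721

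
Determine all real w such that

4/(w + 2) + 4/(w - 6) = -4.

w = -3.1231 or w = 5.1231

Multiply both sides by (w + 2)(w - 6):
4(w - 6) + 4(w + 2) = -4(w + 2)(w - 6).
Expand and collect terms: -4w^2 + 8w + 64 = 0.
By the quadratic formula, w = (-8 +/- sqrt(1088)) / -8, so w ~= -3.1231 or w ~= 5.1231.
Neither value makes a denominator zero (w != -2, w != 6), so both are valid.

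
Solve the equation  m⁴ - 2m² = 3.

Let u = m². The equation becomes u² - 2u - 3 = 0.
Factor: (u + 1)(u - 3) = 0, so u = -1 or u = 3.
m² = -1 < 0 has no real solution.
m² = 3 gives m = ±√(3) ≈ ±1.7321.

m = -1.7321 or m = 1.7321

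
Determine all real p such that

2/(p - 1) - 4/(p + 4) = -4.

p = -2.8508 or p = 0.3508

Multiply both sides by (p - 1)(p + 4):
2(p + 4) - 4(p - 1) = -4(p - 1)(p + 4).
Expand and collect terms: -4p² - 10p + 4 = 0.
By the quadratic formula, p = (10 ± √164) / -8, so p ≈ -2.8508 or p ≈ 0.3508.
Neither value makes a denominator zero (p ≠ 1, p ≠ -4), so both are valid.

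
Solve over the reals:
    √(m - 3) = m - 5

Square both sides: m - 3 = (m - 5)².
Expand and rearrange: m² - 11m + 28 = 0.
Solving gives m = 7 or m = 4.
Check each candidate in the original equation:
  m = 7: √(4) = 2, while m - 5 = 2 — valid.
  m = 4: √(1) = 1, while m - 5 = -1 — extraneous.

m = 7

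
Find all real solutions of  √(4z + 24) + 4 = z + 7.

z = 3

Isolate the radical: √(4z + 24) = z + 3.
Square both sides: 4z + 24 = (z + 3)².
Expand and rearrange: z² + 2z - 15 = 0.
Solving gives z = 3 or z = -5.
Check each candidate in the original equation:
  z = 3: √(36) = 6, while z + 3 = 6 — valid.
  z = -5: √(4) = 2, while z + 3 = -2 — extraneous.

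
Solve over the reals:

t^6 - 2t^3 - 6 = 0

t = -1.1807 or t = 1.5391

Let u = t^3. The equation becomes u^2 - 2u - 6 = 0.
By the quadratic formula, u = 1 + sqrt(7) or u = 1 - sqrt(7).
t^3 = 1 + sqrt(7) gives t = (1 + sqrt(7))^(1/3) ~= 1.5391.
t^3 = 1 - sqrt(7) gives t = -(-1 + sqrt(7))^(1/3) ~= -1.1807.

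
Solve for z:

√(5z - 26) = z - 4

z = 6 or z = 7

Square both sides: 5z - 26 = (z - 4)².
Expand and rearrange: z² - 13z + 42 = 0.
Solving gives z = 7 or z = 6.
Check each candidate in the original equation:
  z = 7: √(9) = 3, while z - 4 = 3 — valid.
  z = 6: √(4) = 2, while z - 4 = 2 — valid.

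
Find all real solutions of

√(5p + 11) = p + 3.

Square both sides: 5p + 11 = (p + 3)².
Expand and rearrange: p² + p - 2 = 0.
Solving gives p = 1 or p = -2.
Check each candidate in the original equation:
  p = 1: √(16) = 4, while p + 3 = 4 — valid.
  p = -2: √(1) = 1, while p + 3 = 1 — valid.

p = -2 or p = 1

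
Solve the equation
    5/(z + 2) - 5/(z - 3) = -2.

z = -3.8301 or z = 4.8301

Multiply both sides by (z + 2)(z - 3):
5(z - 3) - 5(z + 2) = -2(z + 2)(z - 3).
Expand and collect terms: -2z² + 2z + 37 = 0.
By the quadratic formula, z = (-2 ± √300) / -4, so z ≈ -3.8301 or z ≈ 4.8301.
Neither value makes a denominator zero (z ≠ -2, z ≠ 3), so both are valid.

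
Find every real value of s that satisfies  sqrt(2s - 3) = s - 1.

s = 2

Square both sides: 2s - 3 = (s - 1)^2.
Expand and rearrange: s^2 - 4s + 4 = 0.
This gives the repeated root s = 2.
Check in the original equation:
  s = 2: sqrt(1) = 1, while s - 1 = 1 — valid.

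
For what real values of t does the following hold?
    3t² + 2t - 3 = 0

Discriminant: (2)² − 4·3·(-3) = 40.
Quadratic formula: t = (-2 ± √40) / 6.
So t = -1/3 + √(10)/3 ≈ 0.7208 or t = -√(10)/3 - 1/3 ≈ -1.3874.

t = -1.3874 or t = 0.7208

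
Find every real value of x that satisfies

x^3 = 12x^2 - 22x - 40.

x = -1.099 or x = 4 or x = 9.099

Rearrange: x^3 - 12x^2 + 22x + 40 = 0.
Possible rational roots are divisors of 40. Testing x = 4 gives 0, so (x - 4) is a factor.
Divide: x^3 - 12x^2 + 22x + 40 = (x - 4)(x^2 - 8x - 10).
Apply the quadratic formula to x^2 - 8x - 10 = 0: x = (8 +/- sqrt(104))/2, i.e. x ~= 9.099 or x ~= -1.099.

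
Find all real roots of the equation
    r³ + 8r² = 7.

r = -7.8875 or r = -1 or r = 0.8875

Rearrange: r³ + 8r² - 7 = 0.
Possible rational roots are divisors of -7. Testing r = -1 gives 0, so (r + 1) is a factor.
Divide: r³ + 8r² - 7 = (r + 1)(r² + 7r - 7).
Apply the quadratic formula to r² + 7r - 7 = 0: r = (-7 ± √77)/2, i.e. r ≈ 0.8875 or r ≈ -7.8875.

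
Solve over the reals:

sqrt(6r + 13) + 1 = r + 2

r = 6

Isolate the radical: sqrt(6r + 13) = r + 1.
Square both sides: 6r + 13 = (r + 1)^2.
Expand and rearrange: r^2 - 4r - 12 = 0.
Solving gives r = 6 or r = -2.
Check each candidate in the original equation:
  r = 6: sqrt(49) = 7, while r + 1 = 7 — valid.
  r = -2: sqrt(1) = 1, while r + 1 = -1 — extraneous.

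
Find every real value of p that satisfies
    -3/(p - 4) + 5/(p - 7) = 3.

Multiply both sides by (p - 4)(p - 7):
-3(p - 7) + 5(p - 4) = 3(p - 4)(p - 7).
Expand and collect terms: 3p² - 35p + 83 = 0.
By the quadratic formula, p = (35 ± √229) / 6, so p ≈ 8.3555 or p ≈ 3.3112.
Neither value makes a denominator zero (p ≠ 4, p ≠ 7), so both are valid.

p = 3.3112 or p = 8.3555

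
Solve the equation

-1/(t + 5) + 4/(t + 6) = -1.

Multiply both sides by (t + 5)(t + 6):
-(t + 6) + 4(t + 5) = -(t + 5)(t + 6).
Expand and collect terms: -t² - 14t - 44 = 0.
By the quadratic formula, t = (14 ± √20) / -2, so t ≈ -9.2361 or t ≈ -4.7639.
Neither value makes a denominator zero (t ≠ -5, t ≠ -6), so both are valid.

t = -9.2361 or t = -4.7639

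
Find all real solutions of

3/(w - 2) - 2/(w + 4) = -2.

Multiply both sides by (w - 2)(w + 4):
3(w + 4) - 2(w - 2) = -2(w - 2)(w + 4).
Expand and collect terms: -2w^2 - 5w = 0.
Factor or apply the quadratic formula: w = -2.5 or w = 0.
Neither value makes a denominator zero (w != 2, w != -4), so both are valid.

w = -2.5 or w = 0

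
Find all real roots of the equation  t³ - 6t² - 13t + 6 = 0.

t = -2 or t = 0.3944 or t = 7.6056

Possible rational roots are divisors of 6. Testing t = -2 gives 0, so (t + 2) is a factor.
Divide: t³ - 6t² - 13t + 6 = (t + 2)(t² - 8t + 3).
Apply the quadratic formula to t² - 8t + 3 = 0: t = (8 ± √52)/2, i.e. t ≈ 7.6056 or t ≈ 0.3944.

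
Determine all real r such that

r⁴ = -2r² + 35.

Let u = r². The equation becomes u² + 2u - 35 = 0.
Factor: (u - 5)(u + 7) = 0, so u = 5 or u = -7.
r² = 5 gives r = ±√(5) ≈ ±2.2361.
r² = -7 < 0 has no real solution.

r = -2.2361 or r = 2.2361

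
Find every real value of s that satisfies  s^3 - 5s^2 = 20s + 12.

Rearrange: s^3 - 5s^2 - 20s - 12 = 0.
Possible rational roots are divisors of -12. Testing s = -2 gives 0, so (s + 2) is a factor.
Divide: s^3 - 5s^2 - 20s - 12 = (s + 2)(s^2 - 7s - 6).
Apply the quadratic formula to s^2 - 7s - 6 = 0: s = (7 +/- sqrt(73))/2, i.e. s ~= 7.772 or s ~= -0.772.

s = -2 or s = -0.772 or s = 7.772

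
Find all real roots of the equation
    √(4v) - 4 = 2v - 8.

Isolate the radical: √(4v) = 2v - 4.
Square both sides: 4v = (2v - 4)².
Expand and rearrange: 4v² - 20v + 16 = 0.
Solving gives v = 4 or v = 1.
Check each candidate in the original equation:
  v = 4: √(16) = 4, while 2v - 4 = 4 — valid.
  v = 1: √(4) = 2, while 2v - 4 = -2 — extraneous.

v = 4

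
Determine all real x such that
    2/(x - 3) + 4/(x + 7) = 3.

Multiply both sides by (x - 3)(x + 7):
2(x + 7) + 4(x - 3) = 3(x - 3)(x + 7).
Expand and collect terms: 3x^2 + 6x - 65 = 0.
By the quadratic formula, x = (-6 +/- sqrt(816)) / 6, so x ~= 3.761 or x ~= -5.761.
Neither value makes a denominator zero (x != 3, x != -7), so both are valid.

x = -5.761 or x = 3.761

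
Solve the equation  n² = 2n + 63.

n = -7 or n = 9

Bring every term to one side: n² - 2n - 63 = 0.
Factor: (n - 9)(n + 7) = 0.
So n = 9 or n = -7.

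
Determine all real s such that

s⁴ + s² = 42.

s = -2.4495 or s = 2.4495

Let u = s². The equation becomes u² + u - 42 = 0.
Factor: (u + 7)(u - 6) = 0, so u = -7 or u = 6.
s² = -7 < 0 has no real solution.
s² = 6 gives s = ±√(6) ≈ ±2.4495.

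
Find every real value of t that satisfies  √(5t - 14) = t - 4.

Square both sides: 5t - 14 = (t - 4)².
Expand and rearrange: t² - 13t + 30 = 0.
Solving gives t = 10 or t = 3.
Check each candidate in the original equation:
  t = 10: √(36) = 6, while t - 4 = 6 — valid.
  t = 3: √(1) = 1, while t - 4 = -1 — extraneous.

t = 10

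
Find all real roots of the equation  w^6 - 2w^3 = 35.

Let u = w^3. The equation becomes u^2 - 2u - 35 = 0.
Factor: (u + 5)(u - 7) = 0, so u = -5 or u = 7.
w^3 = -5 gives w = -(5)^(1/3) ~= -1.71.
w^3 = 7 gives w = (7)^(1/3) ~= 1.9129.

w = -1.71 or w = 1.9129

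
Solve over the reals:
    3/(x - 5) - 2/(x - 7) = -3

Multiply both sides by (x - 5)(x - 7):
3(x - 7) - 2(x - 5) = -3(x - 5)(x - 7).
Expand and collect terms: -3x^2 + 35x - 94 = 0.
By the quadratic formula, x = (-35 +/- sqrt(97)) / -6, so x ~= 4.1919 or x ~= 7.4748.
Neither value makes a denominator zero (x != 5, x != 7), so both are valid.

x = 4.1919 or x = 7.4748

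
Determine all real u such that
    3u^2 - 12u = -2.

Rearrange to standard form: 3u^2 - 12u + 2 = 0.
Discriminant: (-12)^2 - 4*3*2 = 120.
Quadratic formula: u = (12 +/- sqrt(120)) / 6.
So u = sqrt(30)/3 + 2 ~= 3.8257 or u = 2 - sqrt(30)/3 ~= 0.1743.

u = 0.1743 or u = 3.8257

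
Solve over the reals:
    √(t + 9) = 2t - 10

t = 7

Square both sides: t + 9 = (2t - 10)².
Expand and rearrange: 4t² - 41t + 91 = 0.
Solving gives t = 7 or t = 3.25.
Check each candidate in the original equation:
  t = 7: √(16) = 4, while 2t - 10 = 4 — valid.
  t = 3.25: √(12.25) = 3.5, while 2t - 10 = -3.5 — extraneous.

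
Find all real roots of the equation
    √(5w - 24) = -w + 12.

w = 8

Square both sides: 5w - 24 = (-w + 12)².
Expand and rearrange: w² - 29w + 168 = 0.
Solving gives w = 21 or w = 8.
Check each candidate in the original equation:
  w = 21: √(81) = 9, while -w + 12 = -9 — extraneous.
  w = 8: √(16) = 4, while -w + 12 = 4 — valid.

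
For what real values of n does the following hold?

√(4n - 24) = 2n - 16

n = 10

Square both sides: 4n - 24 = (2n - 16)².
Expand and rearrange: 4n² - 68n + 280 = 0.
Solving gives n = 10 or n = 7.
Check each candidate in the original equation:
  n = 10: √(16) = 4, while 2n - 16 = 4 — valid.
  n = 7: √(4) = 2, while 2n - 16 = -2 — extraneous.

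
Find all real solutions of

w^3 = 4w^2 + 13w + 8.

Rearrange: w^3 - 4w^2 - 13w - 8 = 0.
Possible rational roots are divisors of -8. Testing w = -1 gives 0, so (w + 1) is a factor.
Divide: w^3 - 4w^2 - 13w - 8 = (w + 1)(w^2 - 5w - 8).
Apply the quadratic formula to w^2 - 5w - 8 = 0: w = (5 +/- sqrt(57))/2, i.e. w ~= 6.2749 or w ~= -1.2749.

w = -1.2749 or w = -1 or w = 6.2749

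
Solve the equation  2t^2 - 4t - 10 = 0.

Discriminant: (-4)^2 - 4*2*(-10) = 96.
Quadratic formula: t = (4 +/- sqrt(96)) / 4.
So t = 1 + sqrt(6) ~= 3.4495 or t = 1 - sqrt(6) ~= -1.4495.

t = -1.4495 or t = 3.4495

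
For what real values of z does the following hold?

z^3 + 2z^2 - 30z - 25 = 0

Possible rational roots are divisors of -25. Testing z = 5 gives 0, so (z - 5) is a factor.
Divide: z^3 + 2z^2 - 30z - 25 = (z - 5)(z^2 + 7z + 5).
Apply the quadratic formula to z^2 + 7z + 5 = 0: z = (-7 +/- sqrt(29))/2, i.e. z ~= -0.8074 or z ~= -6.1926.

z = -6.1926 or z = -0.8074 or z = 5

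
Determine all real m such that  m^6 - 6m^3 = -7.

Let u = m^3. The equation becomes u^2 - 6u + 7 = 0.
By the quadratic formula, u = sqrt(2) + 3 or u = 3 - sqrt(2).
m^3 = sqrt(2) + 3 gives m = (sqrt(2) + 3)^(1/3) ~= 1.6404.
m^3 = 3 - sqrt(2) gives m = (3 - sqrt(2))^(1/3) ~= 1.1661.

m = 1.1661 or m = 1.6404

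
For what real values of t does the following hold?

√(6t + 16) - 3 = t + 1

Isolate the radical: √(6t + 16) = t + 4.
Square both sides: 6t + 16 = (t + 4)².
Expand and rearrange: t² + 2t = 0.
Solving gives t = 0 or t = -2.
Check each candidate in the original equation:
  t = 0: √(16) = 4, while t + 4 = 4 — valid.
  t = -2: √(4) = 2, while t + 4 = 2 — valid.

t = -2 or t = 0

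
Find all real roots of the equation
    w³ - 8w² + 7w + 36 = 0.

Possible rational roots are divisors of 36. Testing w = 4 gives 0, so (w - 4) is a factor.
Divide: w³ - 8w² + 7w + 36 = (w - 4)(w² - 4w - 9).
Apply the quadratic formula to w² - 4w - 9 = 0: w = (4 ± √52)/2, i.e. w ≈ 5.6056 or w ≈ -1.6056.

w = -1.6056 or w = 4 or w = 5.6056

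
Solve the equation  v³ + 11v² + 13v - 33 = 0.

v = -9.1962 or v = -3 or v = 1.1962

Possible rational roots are divisors of -33. Testing v = -3 gives 0, so (v + 3) is a factor.
Divide: v³ + 11v² + 13v - 33 = (v + 3)(v² + 8v - 11).
Apply the quadratic formula to v² + 8v - 11 = 0: v = (-8 ± √108)/2, i.e. v ≈ 1.1962 or v ≈ -9.1962.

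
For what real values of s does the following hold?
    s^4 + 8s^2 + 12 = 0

No real solutions.

Let u = s^2. The equation becomes u^2 + 8u + 12 = 0.
Factor: (u + 6)(u + 2) = 0, so u = -6 or u = -2.
s^2 = -6 < 0 has no real solution.
s^2 = -2 < 0 has no real solution.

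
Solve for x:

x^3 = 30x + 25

Rearrange: x^3 - 30x - 25 = 0.
Possible rational roots are divisors of -25. Testing x = -5 gives 0, so (x + 5) is a factor.
Divide: x^3 - 30x - 25 = (x + 5)(x^2 - 5x - 5).
Apply the quadratic formula to x^2 - 5x - 5 = 0: x = (5 +/- sqrt(45))/2, i.e. x ~= 5.8541 or x ~= -0.8541.

x = -5 or x = -0.8541 or x = 5.8541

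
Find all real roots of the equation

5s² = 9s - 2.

Rearrange to standard form: 5s² - 9s + 2 = 0.
Discriminant: (-9)² − 4·5·2 = 41.
Quadratic formula: s = (9 ± √41) / 10.
So s = √(41)/10 + 9/10 ≈ 1.5403 or s = 9/10 - √(41)/10 ≈ 0.2597.

s = 0.2597 or s = 1.5403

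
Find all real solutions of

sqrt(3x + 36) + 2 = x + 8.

x = 0

Isolate the radical: sqrt(3x + 36) = x + 6.
Square both sides: 3x + 36 = (x + 6)^2.
Expand and rearrange: x^2 + 9x = 0.
Solving gives x = 0 or x = -9.
Check each candidate in the original equation:
  x = 0: sqrt(36) = 6, while x + 6 = 6 — valid.
  x = -9: sqrt(9) = 3, while x + 6 = -3 — extraneous.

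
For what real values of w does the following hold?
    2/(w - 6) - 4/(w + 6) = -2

Multiply both sides by (w - 6)(w + 6):
2(w + 6) - 4(w - 6) = -2(w - 6)(w + 6).
Expand and collect terms: -2w² + 2w + 36 = 0.
By the quadratic formula, w = (-2 ± √292) / -4, so w ≈ -3.772 or w ≈ 4.772.
Neither value makes a denominator zero (w ≠ 6, w ≠ -6), so both are valid.

w = -3.772 or w = 4.772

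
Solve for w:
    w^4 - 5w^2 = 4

w = -2.3878 or w = 2.3878

Let u = w^2. The equation becomes u^2 - 5u - 4 = 0.
By the quadratic formula, u = 5/2 + sqrt(41)/2 or u = 5/2 - sqrt(41)/2.
w^2 = 5/2 + sqrt(41)/2 gives w = +/-sqrt(5/2 + sqrt(41)/2) ~= +/-2.3878.
w^2 = 5/2 - sqrt(41)/2 < 0 has no real solution.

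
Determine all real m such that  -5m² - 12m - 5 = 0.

m = -1.8633 or m = -0.5367

Discriminant: (-12)² − 4·(-5)·(-5) = 44.
Quadratic formula: m = (12 ± √44) / (-10).
So m = -6/5 - √(11)/5 ≈ -1.8633 or m = -6/5 + √(11)/5 ≈ -0.5367.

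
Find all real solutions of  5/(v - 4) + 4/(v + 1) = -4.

Multiply both sides by (v - 4)(v + 1):
5(v + 1) + 4(v - 4) = -4(v - 4)(v + 1).
Expand and collect terms: -4v² + 3v + 27 = 0.
Factor or apply the quadratic formula: v = -2.25 or v = 3.
Neither value makes a denominator zero (v ≠ 4, v ≠ -1), so both are valid.

v = -2.25 or v = 3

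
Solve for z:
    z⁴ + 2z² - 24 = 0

z = -2 or z = 2

Let u = z². The equation becomes u² + 2u - 24 = 0.
Factor: (u - 4)(u + 6) = 0, so u = 4 or u = -6.
z² = 4 gives z = ±2.
z² = -6 < 0 has no real solution.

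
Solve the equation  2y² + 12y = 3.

y = -6.2404 or y = 0.2404

Rearrange to standard form: 2y² + 12y - 3 = 0.
Discriminant: (12)² − 4·2·(-3) = 168.
Quadratic formula: y = (-12 ± √168) / 4.
So y = -3 + √(42)/2 ≈ 0.2404 or y = -√(42)/2 - 3 ≈ -6.2404.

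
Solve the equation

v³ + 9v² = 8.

Rearrange: v³ + 9v² - 8 = 0.
Possible rational roots are divisors of -8. Testing v = -1 gives 0, so (v + 1) is a factor.
Divide: v³ + 9v² - 8 = (v + 1)(v² + 8v - 8).
Apply the quadratic formula to v² + 8v - 8 = 0: v = (-8 ± √96)/2, i.e. v ≈ 0.899 or v ≈ -8.899.

v = -8.899 or v = -1 or v = 0.899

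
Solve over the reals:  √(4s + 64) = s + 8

s = 0

Square both sides: 4s + 64 = (s + 8)².
Expand and rearrange: s² + 12s = 0.
Solving gives s = 0 or s = -12.
Check each candidate in the original equation:
  s = 0: √(64) = 8, while s + 8 = 8 — valid.
  s = -12: √(16) = 4, while s + 8 = -4 — extraneous.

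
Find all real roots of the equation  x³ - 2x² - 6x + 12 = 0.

Possible rational roots are divisors of 12. Testing x = 2 gives 0, so (x - 2) is a factor.
Divide: x³ - 2x² - 6x + 12 = (x - 2)(x² - 6).
Apply the quadratic formula to x² - 6 = 0: x = (0 ± √24)/2, i.e. x ≈ 2.4495 or x ≈ -2.4495.

x = -2.4495 or x = 2 or x = 2.4495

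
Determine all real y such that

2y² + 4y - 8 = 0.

Discriminant: (4)² − 4·2·(-8) = 80.
Quadratic formula: y = (-4 ± √80) / 4.
So y = -1 + √(5) ≈ 1.2361 or y = -√(5) - 1 ≈ -3.2361.

y = -3.2361 or y = 1.2361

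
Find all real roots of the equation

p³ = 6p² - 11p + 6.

p = 1 or p = 2 or p = 3

Rearrange: p³ - 6p² + 11p - 6 = 0.
Possible rational roots are divisors of -6. Testing p = 3 gives 0, so (p - 3) is a factor.
Divide: p³ - 6p² + 11p - 6 = (p - 3)(p² - 3p + 2).
Factor the quadratic: p = 2 or p = 1.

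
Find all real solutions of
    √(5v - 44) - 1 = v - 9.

Isolate the radical: √(5v - 44) = v - 8.
Square both sides: 5v - 44 = (v - 8)².
Expand and rearrange: v² - 21v + 108 = 0.
Solving gives v = 12 or v = 9.
Check each candidate in the original equation:
  v = 12: √(16) = 4, while v - 8 = 4 — valid.
  v = 9: √(1) = 1, while v - 8 = 1 — valid.

v = 9 or v = 12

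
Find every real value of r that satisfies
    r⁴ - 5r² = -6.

Let u = r². The equation becomes u² - 5u + 6 = 0.
Factor: (u - 2)(u - 3) = 0, so u = 2 or u = 3.
r² = 2 gives r = ±√(2) ≈ ±1.4142.
r² = 3 gives r = ±√(3) ≈ ±1.7321.

r = -1.7321 or r = -1.4142 or r = 1.4142 or r = 1.7321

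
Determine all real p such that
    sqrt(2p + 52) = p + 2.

Square both sides: 2p + 52 = (p + 2)^2.
Expand and rearrange: p^2 + 2p - 48 = 0.
Solving gives p = 6 or p = -8.
Check each candidate in the original equation:
  p = 6: sqrt(64) = 8, while p + 2 = 8 — valid.
  p = -8: sqrt(36) = 6, while p + 2 = -6 — extraneous.

p = 6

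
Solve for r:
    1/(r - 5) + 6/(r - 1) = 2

r = 3.3139 or r = 6.1861

Multiply both sides by (r - 5)(r - 1):
(r - 1) + 6(r - 5) = 2(r - 5)(r - 1).
Expand and collect terms: 2r^2 - 19r + 41 = 0.
By the quadratic formula, r = (19 +/- sqrt(33)) / 4, so r ~= 6.1861 or r ~= 3.3139.
Neither value makes a denominator zero (r != 5, r != 1), so both are valid.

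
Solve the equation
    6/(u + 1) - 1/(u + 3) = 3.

u = -3.1736 or u = 0.8403

Multiply both sides by (u + 1)(u + 3):
6(u + 3) - (u + 1) = 3(u + 1)(u + 3).
Expand and collect terms: 3u² + 7u - 8 = 0.
By the quadratic formula, u = (-7 ± √145) / 6, so u ≈ 0.8403 or u ≈ -3.1736.
Neither value makes a denominator zero (u ≠ -1, u ≠ -3), so both are valid.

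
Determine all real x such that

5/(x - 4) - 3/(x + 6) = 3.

Multiply both sides by (x - 4)(x + 6):
5(x + 6) - 3(x - 4) = 3(x - 4)(x + 6).
Expand and collect terms: 3x^2 + 4x - 114 = 0.
By the quadratic formula, x = (-4 +/- sqrt(1384)) / 6, so x ~= 5.5337 or x ~= -6.867.
Neither value makes a denominator zero (x != 4, x != -6), so both are valid.

x = -6.867 or x = 5.5337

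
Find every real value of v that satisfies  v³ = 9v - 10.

Rearrange: v³ - 9v + 10 = 0.
Possible rational roots are divisors of 10. Testing v = 2 gives 0, so (v - 2) is a factor.
Divide: v³ - 9v + 10 = (v - 2)(v² + 2v - 5).
Apply the quadratic formula to v² + 2v - 5 = 0: v = (-2 ± √24)/2, i.e. v ≈ 1.4495 or v ≈ -3.4495.

v = -3.4495 or v = 1.4495 or v = 2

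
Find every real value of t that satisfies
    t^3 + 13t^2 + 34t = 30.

t = -8.6904 or t = -5 or t = 0.6904

Rearrange: t^3 + 13t^2 + 34t - 30 = 0.
Possible rational roots are divisors of -30. Testing t = -5 gives 0, so (t + 5) is a factor.
Divide: t^3 + 13t^2 + 34t - 30 = (t + 5)(t^2 + 8t - 6).
Apply the quadratic formula to t^2 + 8t - 6 = 0: t = (-8 +/- sqrt(88))/2, i.e. t ~= 0.6904 or t ~= -8.6904.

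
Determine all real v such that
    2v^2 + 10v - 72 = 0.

v = -9 or v = 4

Factor: 2(v + 9)(v - 4) = 0.
So v = -9 or v = 4.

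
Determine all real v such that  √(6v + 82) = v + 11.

Square both sides: 6v + 82 = (v + 11)².
Expand and rearrange: v² + 16v + 39 = 0.
Solving gives v = -3 or v = -13.
Check each candidate in the original equation:
  v = -3: √(64) = 8, while v + 11 = 8 — valid.
  v = -13: √(4) = 2, while v + 11 = -2 — extraneous.

v = -3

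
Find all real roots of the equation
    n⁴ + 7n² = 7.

Let u = n². The equation becomes u² + 7u - 7 = 0.
By the quadratic formula, u = -7/2 + √(77)/2 or u = -√(77)/2 - 7/2.
n² = -7/2 + √(77)/2 gives n = ±√(-7/2 + √(77)/2) ≈ ±0.9421.
n² = -√(77)/2 - 7/2 < 0 has no real solution.

n = -0.9421 or n = 0.9421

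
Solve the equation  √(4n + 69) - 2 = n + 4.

Isolate the radical: √(4n + 69) = n + 6.
Square both sides: 4n + 69 = (n + 6)².
Expand and rearrange: n² + 8n - 33 = 0.
Solving gives n = 3 or n = -11.
Check each candidate in the original equation:
  n = 3: √(81) = 9, while n + 6 = 9 — valid.
  n = -11: √(25) = 5, while n + 6 = -5 — extraneous.

n = 3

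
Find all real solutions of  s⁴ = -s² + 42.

Let u = s². The equation becomes u² + u - 42 = 0.
Factor: (u + 7)(u - 6) = 0, so u = -7 or u = 6.
s² = -7 < 0 has no real solution.
s² = 6 gives s = ±√(6) ≈ ±2.4495.

s = -2.4495 or s = 2.4495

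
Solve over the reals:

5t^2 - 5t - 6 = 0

t = -0.7042 or t = 1.7042

Discriminant: (-5)^2 - 4*5*(-6) = 145.
Quadratic formula: t = (5 +/- sqrt(145)) / 10.
So t = 1/2 + sqrt(145)/10 ~= 1.7042 or t = 1/2 - sqrt(145)/10 ~= -0.7042.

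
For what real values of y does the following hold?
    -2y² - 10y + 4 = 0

Discriminant: (-10)² − 4·(-2)·4 = 132.
Quadratic formula: y = (10 ± √132) / (-4).
So y = -√(33)/2 - 5/2 ≈ -5.3723 or y = -5/2 + √(33)/2 ≈ 0.3723.

y = -5.3723 or y = 0.3723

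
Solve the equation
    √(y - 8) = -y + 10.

y = 9

Square both sides: y - 8 = (-y + 10)².
Expand and rearrange: y² - 21y + 108 = 0.
Solving gives y = 12 or y = 9.
Check each candidate in the original equation:
  y = 12: √(4) = 2, while -y + 10 = -2 — extraneous.
  y = 9: √(1) = 1, while -y + 10 = 1 — valid.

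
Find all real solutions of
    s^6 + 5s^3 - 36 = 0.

Let u = s^3. The equation becomes u^2 + 5u - 36 = 0.
Factor: (u - 4)(u + 9) = 0, so u = 4 or u = -9.
s^3 = 4 gives s = (4)^(1/3) ~= 1.5874.
s^3 = -9 gives s = -(9)^(1/3) ~= -2.0801.

s = -2.0801 or s = 1.5874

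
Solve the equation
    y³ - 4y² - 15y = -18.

y = -3 or y = 1 or y = 6

Rearrange: y³ - 4y² - 15y + 18 = 0.
Possible rational roots are divisors of 18. Testing y = -3 gives 0, so (y + 3) is a factor.
Divide: y³ - 4y² - 15y + 18 = (y + 3)(y² - 7y + 6).
Factor the quadratic: y = 6 or y = 1.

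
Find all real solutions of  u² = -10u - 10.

u = -8.873 or u = -1.127

Rearrange to standard form: u² + 10u + 10 = 0.
Discriminant: (10)² − 4·1·10 = 60.
Quadratic formula: u = (-10 ± √60) / 2.
So u = -5 + √(15) ≈ -1.127 or u = -5 - √(15) ≈ -8.873.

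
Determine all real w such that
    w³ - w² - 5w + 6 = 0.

w = -2.3028 or w = 1.3028 or w = 2

Possible rational roots are divisors of 6. Testing w = 2 gives 0, so (w - 2) is a factor.
Divide: w³ - w² - 5w + 6 = (w - 2)(w² + w - 3).
Apply the quadratic formula to w² + w - 3 = 0: w = (-1 ± √13)/2, i.e. w ≈ 1.3028 or w ≈ -2.3028.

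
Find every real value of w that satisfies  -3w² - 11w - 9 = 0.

w = -2.4343 or w = -1.2324

Discriminant: (-11)² − 4·(-3)·(-9) = 13.
Quadratic formula: w = (11 ± √13) / (-6).
So w = -11/6 - √(13)/6 ≈ -2.4343 or w = -11/6 + √(13)/6 ≈ -1.2324.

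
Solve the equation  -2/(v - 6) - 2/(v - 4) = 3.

Multiply both sides by (v - 6)(v - 4):
-2(v - 4) - 2(v - 6) = 3(v - 6)(v - 4).
Expand and collect terms: 3v^2 - 26v + 52 = 0.
By the quadratic formula, v = (26 +/- sqrt(52)) / 6, so v ~= 5.5352 or v ~= 3.1315.
Neither value makes a denominator zero (v != 6, v != 4), so both are valid.

v = 3.1315 or v = 5.5352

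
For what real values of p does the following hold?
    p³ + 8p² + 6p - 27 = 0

p = -6.4051 or p = -3 or p = 1.4051

Possible rational roots are divisors of -27. Testing p = -3 gives 0, so (p + 3) is a factor.
Divide: p³ + 8p² + 6p - 27 = (p + 3)(p² + 5p - 9).
Apply the quadratic formula to p² + 5p - 9 = 0: p = (-5 ± √61)/2, i.e. p ≈ 1.4051 or p ≈ -6.4051.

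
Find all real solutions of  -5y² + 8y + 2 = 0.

y = -0.2198 or y = 1.8198

Discriminant: (8)² − 4·(-5)·2 = 104.
Quadratic formula: y = (-8 ± √104) / (-10).
So y = 4/5 - √(26)/5 ≈ -0.2198 or y = 4/5 + √(26)/5 ≈ 1.8198.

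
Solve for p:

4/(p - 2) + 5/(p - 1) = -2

p = -3.1085 or p = 1.6085

Multiply both sides by (p - 2)(p - 1):
4(p - 1) + 5(p - 2) = -2(p - 2)(p - 1).
Expand and collect terms: -2p^2 - 3p + 10 = 0.
By the quadratic formula, p = (3 +/- sqrt(89)) / -4, so p ~= -3.1085 or p ~= 1.6085.
Neither value makes a denominator zero (p != 2, p != 1), so both are valid.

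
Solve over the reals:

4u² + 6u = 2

u = -1.7808 or u = 0.2808

Rearrange to standard form: 4u² + 6u - 2 = 0.
Discriminant: (6)² − 4·4·(-2) = 68.
Quadratic formula: u = (-6 ± √68) / 8.
So u = -3/4 + √(17)/4 ≈ 0.2808 or u = -√(17)/4 - 3/4 ≈ -1.7808.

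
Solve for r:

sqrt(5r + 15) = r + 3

Square both sides: 5r + 15 = (r + 3)^2.
Expand and rearrange: r^2 + r - 6 = 0.
Solving gives r = 2 or r = -3.
Check each candidate in the original equation:
  r = 2: sqrt(25) = 5, while r + 3 = 5 — valid.
  r = -3: sqrt(0) = 0, while r + 3 = 0 — valid.

r = -3 or r = 2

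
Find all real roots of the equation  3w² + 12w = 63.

Bring every term to one side: 3w² + 12w - 63 = 0.
Factor: 3(w + 7)(w - 3) = 0.
So w = -7 or w = 3.

w = -7 or w = 3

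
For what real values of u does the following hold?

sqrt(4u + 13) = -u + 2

u = -1

Square both sides: 4u + 13 = (-u + 2)^2.
Expand and rearrange: u^2 - 8u - 9 = 0.
Solving gives u = 9 or u = -1.
Check each candidate in the original equation:
  u = 9: sqrt(49) = 7, while -u + 2 = -7 — extraneous.
  u = -1: sqrt(9) = 3, while -u + 2 = 3 — valid.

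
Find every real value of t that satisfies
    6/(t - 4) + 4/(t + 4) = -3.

Multiply both sides by (t - 4)(t + 4):
6(t + 4) + 4(t - 4) = -3(t - 4)(t + 4).
Expand and collect terms: -3t^2 - 10t + 40 = 0.
By the quadratic formula, t = (10 +/- sqrt(580)) / -6, so t ~= -5.6805 or t ~= 2.3472.
Neither value makes a denominator zero (t != 4, t != -4), so both are valid.

t = -5.6805 or t = 2.3472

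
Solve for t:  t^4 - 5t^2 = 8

Let u = t^2. The equation becomes u^2 - 5u - 8 = 0.
By the quadratic formula, u = 5/2 + sqrt(57)/2 or u = 5/2 - sqrt(57)/2.
t^2 = 5/2 + sqrt(57)/2 gives t = +/-sqrt(5/2 + sqrt(57)/2) ~= +/-2.505.
t^2 = 5/2 - sqrt(57)/2 < 0 has no real solution.

t = -2.505 or t = 2.505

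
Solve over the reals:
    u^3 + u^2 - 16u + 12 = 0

Possible rational roots are divisors of 12. Testing u = 3 gives 0, so (u - 3) is a factor.
Divide: u^3 + u^2 - 16u + 12 = (u - 3)(u^2 + 4u - 4).
Apply the quadratic formula to u^2 + 4u - 4 = 0: u = (-4 +/- sqrt(32))/2, i.e. u ~= 0.8284 or u ~= -4.8284.

u = -4.8284 or u = 0.8284 or u = 3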